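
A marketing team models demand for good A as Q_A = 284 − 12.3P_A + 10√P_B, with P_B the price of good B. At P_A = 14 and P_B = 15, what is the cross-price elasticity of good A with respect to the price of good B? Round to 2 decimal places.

At P_A = 14 and P_B = 15: Q_A = 150.530.
∂Q_A/∂P_B = 10/(2√P_B) = 10/(2√15) = 1.2910.
ε = (∂Q_A/∂P_B)(P_B/Q_A) = 1.2910 × (15/150.530) ≈ 0.13.

0.13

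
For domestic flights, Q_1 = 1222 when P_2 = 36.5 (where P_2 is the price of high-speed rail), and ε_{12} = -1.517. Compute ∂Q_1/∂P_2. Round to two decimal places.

ε = (∂Q_1/∂P_2)·(P_2/Q_1) ⇒ ∂Q_1/∂P_2 = ε·Q_1/P_2 = -1.517 × 1222/36.5 ≈ -50.79.

-50.79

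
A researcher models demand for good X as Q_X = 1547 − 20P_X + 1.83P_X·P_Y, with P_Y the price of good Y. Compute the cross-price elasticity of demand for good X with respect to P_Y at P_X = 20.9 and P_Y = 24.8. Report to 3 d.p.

0.457

At P_X = 20.9 and P_Y = 24.8: Q_X = 2077.526.
∂Q_X/∂P_Y = 1.83P_X = 1.83(20.9) = 38.2470.
ε = (∂Q_X/∂P_Y)(P_Y/Q_X) = 38.2470 × (24.8/2077.526) ≈ 0.457.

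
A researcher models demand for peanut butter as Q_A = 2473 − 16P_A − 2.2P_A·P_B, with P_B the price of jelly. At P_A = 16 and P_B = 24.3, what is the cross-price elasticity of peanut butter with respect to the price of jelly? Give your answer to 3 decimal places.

At P_A = 16 and P_B = 24.3: Q_A = 1361.64.
∂Q_A/∂P_B = -2.2P_A = -2.2(16) = -35.2000.
ε = (∂Q_A/∂P_B)(P_B/Q_A) = -35.2000 × (24.3/1361.64) ≈ -0.628.

-0.628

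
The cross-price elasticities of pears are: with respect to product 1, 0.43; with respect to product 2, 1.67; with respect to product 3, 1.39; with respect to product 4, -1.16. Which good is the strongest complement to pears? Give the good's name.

Complements have ε < 0. The most negative value is -1.16 (product 4).

product 4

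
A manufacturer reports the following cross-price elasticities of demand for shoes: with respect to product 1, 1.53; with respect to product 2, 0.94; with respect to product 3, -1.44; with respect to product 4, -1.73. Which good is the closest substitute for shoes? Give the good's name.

Substitutes have ε > 0. Among the positive values, 1.53 (product 1) is largest.

product 1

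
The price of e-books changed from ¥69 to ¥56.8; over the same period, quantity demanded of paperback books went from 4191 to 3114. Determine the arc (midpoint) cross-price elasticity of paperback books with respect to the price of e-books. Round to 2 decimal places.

1.52

ΔQ_A = 3114 − 4191 = -1077; ΔP_B = 56.8 − 69 = -12.2.
Midpoints: Q̄_A = 3652.5, P̄_B = 62.90.
ε = (ΔQ_A/Q̄_A)/(ΔP_B/P̄_B) = (-1077/3652.5)/(-12.2/62.90) ≈ 1.52.
ε > 0: paperback books and e-books are substitutes.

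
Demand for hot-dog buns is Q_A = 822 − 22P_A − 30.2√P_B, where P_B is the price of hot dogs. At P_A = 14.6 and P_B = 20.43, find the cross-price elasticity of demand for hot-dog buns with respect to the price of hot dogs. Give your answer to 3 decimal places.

At P_A = 14.6 and P_B = 20.43: Q_A = 364.297.
∂Q_A/∂P_B = -30.2/(2√P_B) = -30.2/(2√20.43) = -3.3407.
ε = (∂Q_A/∂P_B)(P_B/Q_A) = -3.3407 × (20.43/364.297) ≈ -0.187.

-0.187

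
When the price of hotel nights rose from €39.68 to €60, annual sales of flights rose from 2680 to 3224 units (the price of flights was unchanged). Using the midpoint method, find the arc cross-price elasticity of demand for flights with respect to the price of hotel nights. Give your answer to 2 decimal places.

ΔQ_A = 3224 − 2680 = 544; ΔP_B = 60 − 39.68 = 20.32.
Midpoints: Q̄_A = 2952.0, P̄_B = 49.84.
ε = (ΔQ_A/Q̄_A)/(ΔP_B/P̄_B) = (544/2952.0)/(20.32/49.84) ≈ 0.45.
ε > 0: flights and hotel nights are substitutes.

0.45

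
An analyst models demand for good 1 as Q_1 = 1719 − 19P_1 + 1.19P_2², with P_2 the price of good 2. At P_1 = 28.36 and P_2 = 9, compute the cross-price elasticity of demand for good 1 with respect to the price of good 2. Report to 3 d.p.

0.151

At P_1 = 28.36 and P_2 = 9: Q_1 = 1276.55.
∂Q_1/∂P_2 = 2.38P_2 = 2.38(9) = 21.4200.
ε = (∂Q_1/∂P_2)(P_2/Q_1) = 21.4200 × (9/1276.55) ≈ 0.151.
ε > 0: substitutes.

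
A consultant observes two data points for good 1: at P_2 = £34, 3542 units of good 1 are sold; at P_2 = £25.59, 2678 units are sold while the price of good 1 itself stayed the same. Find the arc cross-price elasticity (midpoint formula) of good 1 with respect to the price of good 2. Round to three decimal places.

0.984

ΔQ_1 = 2678 − 3542 = -864; ΔP_2 = 25.59 − 34 = -8.41.
Midpoints: Q̄_1 = 3110.0, P̄_2 = 29.80.
ε = (ΔQ_1/Q̄_1)/(ΔP_2/P̄_2) = (-864/3110.0)/(-8.41/29.80) ≈ 0.984.
ε > 0: good 1 and good 2 are substitutes.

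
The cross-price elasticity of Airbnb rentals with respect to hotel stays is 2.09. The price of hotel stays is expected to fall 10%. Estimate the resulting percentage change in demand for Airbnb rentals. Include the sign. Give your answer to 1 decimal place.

%ΔQ ≈ ε × %ΔP of hotel stays = 2.09 × (-10%) = -20.9%.

-20.9%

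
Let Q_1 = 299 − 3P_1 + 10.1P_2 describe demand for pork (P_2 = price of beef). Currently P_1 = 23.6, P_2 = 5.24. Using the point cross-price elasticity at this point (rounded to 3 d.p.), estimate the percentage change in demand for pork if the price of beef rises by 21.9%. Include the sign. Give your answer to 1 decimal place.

4.1%

At P_1 = 23.6, P_2 = 5.24: Q_1 = 281.124.
∂Q_1/∂P_2 = 10.1.
ε = (∂Q_1/∂P_2)(P_2/Q_1) = 10.1000 × 5.24/281.124 ≈ 0.188.
%ΔQ_1 ≈ ε × %ΔP_2 = 0.188 × (21.9%) = 4.1%.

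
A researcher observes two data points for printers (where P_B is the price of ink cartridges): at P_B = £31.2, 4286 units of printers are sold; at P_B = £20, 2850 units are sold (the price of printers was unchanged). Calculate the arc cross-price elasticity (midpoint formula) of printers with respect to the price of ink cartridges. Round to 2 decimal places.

0.92

ΔQ_A = 2850 − 4286 = -1436; ΔP_B = 20 − 31.2 = -11.2.
Midpoints: Q̄_A = 3568.0, P̄_B = 25.60.
ε = (ΔQ_A/Q̄_A)/(ΔP_B/P̄_B) = (-1436/3568.0)/(-11.2/25.60) ≈ 0.92.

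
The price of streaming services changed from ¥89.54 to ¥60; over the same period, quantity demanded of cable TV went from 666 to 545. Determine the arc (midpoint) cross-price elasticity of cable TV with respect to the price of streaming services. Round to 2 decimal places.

ΔQ_A = 545 − 666 = -121; ΔP_B = 60 − 89.54 = -29.54.
Midpoints: Q̄_A = 605.5, P̄_B = 74.77.
ε = (ΔQ_A/Q̄_A)/(ΔP_B/P̄_B) = (-121/605.5)/(-29.54/74.77) ≈ 0.51.
ε > 0: cable TV and streaming services are substitutes.

0.51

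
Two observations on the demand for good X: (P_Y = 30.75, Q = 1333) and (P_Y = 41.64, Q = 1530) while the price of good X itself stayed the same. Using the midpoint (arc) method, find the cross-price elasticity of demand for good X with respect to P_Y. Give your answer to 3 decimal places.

0.457

ΔQ_X = 1530 − 1333 = 197; ΔP_Y = 41.64 − 30.75 = 10.89.
Midpoints: Q̄_X = 1431.5, P̄_Y = 36.20.
ε = (ΔQ_X/Q̄_X)/(ΔP_Y/P̄_Y) = (197/1431.5)/(10.89/36.20) ≈ 0.457.
ε > 0: good X and good Y are substitutes.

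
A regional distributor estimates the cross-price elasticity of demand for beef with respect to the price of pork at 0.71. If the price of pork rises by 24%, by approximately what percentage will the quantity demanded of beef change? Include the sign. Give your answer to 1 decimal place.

%ΔQ ≈ ε × %ΔP of pork = 0.71 × (24%) = 17.0%.

17.0%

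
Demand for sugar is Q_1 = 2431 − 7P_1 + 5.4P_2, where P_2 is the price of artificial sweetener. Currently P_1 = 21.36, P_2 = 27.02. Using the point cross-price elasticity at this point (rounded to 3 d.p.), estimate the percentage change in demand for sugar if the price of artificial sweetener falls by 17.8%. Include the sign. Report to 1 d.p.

At P_1 = 21.36, P_2 = 27.02: Q_1 = 2427.388.
∂Q_1/∂P_2 = 5.4.
ε = (∂Q_1/∂P_2)(P_2/Q_1) = 5.4000 × 27.02/2427.388 ≈ 0.060.
%ΔQ_1 ≈ ε × %ΔP_2 = 0.060 × (-17.8%) = -1.1%.

-1.1%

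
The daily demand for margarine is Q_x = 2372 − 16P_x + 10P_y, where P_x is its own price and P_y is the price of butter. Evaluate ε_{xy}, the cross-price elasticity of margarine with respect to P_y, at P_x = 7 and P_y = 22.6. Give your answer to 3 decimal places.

At P_x = 7 and P_y = 22.6: Q_x = 2486.
∂Q_x/∂P_y = 10.
ε = (∂Q_x/∂P_y)(P_y/Q_x) = 10 × (22.6/2486) ≈ 0.091.
Since ε > 0, margarine and butter are substitutes.

0.091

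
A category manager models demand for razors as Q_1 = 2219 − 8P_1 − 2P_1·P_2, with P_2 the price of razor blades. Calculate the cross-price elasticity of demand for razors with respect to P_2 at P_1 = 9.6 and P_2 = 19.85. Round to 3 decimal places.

At P_1 = 9.6 and P_2 = 19.85: Q_1 = 1761.08.
∂Q_1/∂P_2 = -2P_1 = -2(9.6) = -19.2000.
ε = (∂Q_1/∂P_2)(P_2/Q_1) = -19.2000 × (19.85/1761.08) ≈ -0.216.

-0.216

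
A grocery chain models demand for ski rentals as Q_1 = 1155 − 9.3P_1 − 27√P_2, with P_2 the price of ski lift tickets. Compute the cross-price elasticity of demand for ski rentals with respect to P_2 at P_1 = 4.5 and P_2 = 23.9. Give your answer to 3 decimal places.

-0.067

At P_1 = 4.5 and P_2 = 23.9: Q_1 = 981.153.
∂Q_1/∂P_2 = -27/(2√P_2) = -27/(2√23.9) = -2.7614.
ε = (∂Q_1/∂P_2)(P_2/Q_1) = -2.7614 × (23.9/981.153) ≈ -0.067.
ε < 0: complements.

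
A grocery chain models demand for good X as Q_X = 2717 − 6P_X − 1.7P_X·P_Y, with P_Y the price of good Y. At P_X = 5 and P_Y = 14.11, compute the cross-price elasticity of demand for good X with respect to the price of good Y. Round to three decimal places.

At P_X = 5 and P_Y = 14.11: Q_X = 2567.065.
∂Q_X/∂P_Y = -1.7P_X = -1.7(5) = -8.5000.
ε = (∂Q_X/∂P_Y)(P_Y/Q_X) = -8.5000 × (14.11/2567.065) ≈ -0.047.
ε < 0: complements.

-0.047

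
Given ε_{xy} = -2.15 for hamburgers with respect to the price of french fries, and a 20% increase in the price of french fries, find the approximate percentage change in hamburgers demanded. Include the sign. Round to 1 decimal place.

%ΔQ ≈ ε × %ΔP of french fries = -2.15 × (20%) = -43.0%.

-43.0%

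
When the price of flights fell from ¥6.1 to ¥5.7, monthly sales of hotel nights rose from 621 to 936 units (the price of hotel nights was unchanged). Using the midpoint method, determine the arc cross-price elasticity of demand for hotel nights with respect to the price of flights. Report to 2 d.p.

-5.97

ΔQ_A = 936 − 621 = 315; ΔP_B = 5.7 − 6.1 = -0.4.
Midpoints: Q̄_A = 778.5, P̄_B = 5.90.
ε = (ΔQ_A/Q̄_A)/(ΔP_B/P̄_B) = (315/778.5)/(-0.4/5.90) ≈ -5.97.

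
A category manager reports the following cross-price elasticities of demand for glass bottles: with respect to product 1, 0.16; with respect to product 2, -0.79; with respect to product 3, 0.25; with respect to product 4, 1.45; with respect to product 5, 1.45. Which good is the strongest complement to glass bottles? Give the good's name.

product 2

Complements have ε < 0. The most negative value is -0.79 (product 2).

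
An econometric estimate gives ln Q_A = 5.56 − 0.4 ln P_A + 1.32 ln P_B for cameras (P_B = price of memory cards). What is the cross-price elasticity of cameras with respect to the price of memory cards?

In a log-linear (constant-elasticity) demand function, the coefficient on ln P_B is the cross-price elasticity.
ε = 1.32. Positive, so cameras and memory cards are substitutes.

1.32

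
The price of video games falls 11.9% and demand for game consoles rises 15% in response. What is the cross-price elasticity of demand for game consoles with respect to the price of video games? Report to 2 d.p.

-1.26

ε = (%ΔQ of game consoles) / (%ΔP of video games) = (15%) / (-11.9%) ≈ -1.26.
Negative cross-price elasticity: complements.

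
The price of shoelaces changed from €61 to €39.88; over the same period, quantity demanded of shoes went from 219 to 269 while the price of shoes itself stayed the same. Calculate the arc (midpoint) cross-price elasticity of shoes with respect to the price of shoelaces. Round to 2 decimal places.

ΔQ_A = 269 − 219 = 50; ΔP_B = 39.88 − 61 = -21.12.
Midpoints: Q̄_A = 244.0, P̄_B = 50.44.
ε = (ΔQ_A/Q̄_A)/(ΔP_B/P̄_B) = (50/244.0)/(-21.12/50.44) ≈ -0.49.
ε < 0: shoes and shoelaces are complements.

-0.49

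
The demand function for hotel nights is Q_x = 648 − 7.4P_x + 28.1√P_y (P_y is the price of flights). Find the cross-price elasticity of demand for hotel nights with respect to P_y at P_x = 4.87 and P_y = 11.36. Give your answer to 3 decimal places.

At P_x = 4.87 and P_y = 11.36: Q_x = 706.672.
∂Q_x/∂P_y = 28.1/(2√P_y) = 28.1/(2√11.36) = 4.1686.
ε = (∂Q_x/∂P_y)(P_y/Q_x) = 4.1686 × (11.36/706.672) ≈ 0.067.

0.067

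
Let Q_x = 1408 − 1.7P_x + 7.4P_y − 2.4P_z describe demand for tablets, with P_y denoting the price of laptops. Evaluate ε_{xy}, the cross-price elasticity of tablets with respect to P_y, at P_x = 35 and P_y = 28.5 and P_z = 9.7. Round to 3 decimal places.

At P_x = 35 and P_y = 28.5 and P_z = 9.7: Q_x = 1536.12.
∂Q_x/∂P_y = 7.4.
ε = (∂Q_x/∂P_y)(P_y/Q_x) = 7.4 × (28.5/1536.12) ≈ 0.137.
Since ε > 0, tablets and laptops are substitutes.

0.137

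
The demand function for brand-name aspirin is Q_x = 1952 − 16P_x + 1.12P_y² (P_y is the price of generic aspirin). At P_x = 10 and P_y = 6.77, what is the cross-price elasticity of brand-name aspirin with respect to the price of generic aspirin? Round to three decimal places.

0.056

At P_x = 10 and P_y = 6.77: Q_x = 1843.333.
∂Q_x/∂P_y = 2.24P_y = 2.24(6.77) = 15.1648.
ε = (∂Q_x/∂P_y)(P_y/Q_x) = 15.1648 × (6.77/1843.333) ≈ 0.056.
ε > 0: substitutes.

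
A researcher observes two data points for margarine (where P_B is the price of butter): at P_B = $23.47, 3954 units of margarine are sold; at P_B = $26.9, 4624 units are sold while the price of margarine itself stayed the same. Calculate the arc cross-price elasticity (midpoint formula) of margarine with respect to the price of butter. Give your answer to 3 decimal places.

ΔQ_A = 4624 − 3954 = 670; ΔP_B = 26.9 − 23.47 = 3.43.
Midpoints: Q̄_A = 4289.0, P̄_B = 25.18.
ε = (ΔQ_A/Q̄_A)/(ΔP_B/P̄_B) = (670/4289.0)/(3.43/25.18) ≈ 1.147.

1.147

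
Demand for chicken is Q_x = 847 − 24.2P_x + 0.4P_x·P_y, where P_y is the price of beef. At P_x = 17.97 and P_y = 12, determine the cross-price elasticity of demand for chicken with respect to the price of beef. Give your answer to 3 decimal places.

At P_x = 17.97 and P_y = 12: Q_x = 498.382.
∂Q_x/∂P_y = 0.4P_x = 0.4(17.97) = 7.1880.
ε = (∂Q_x/∂P_y)(P_y/Q_x) = 7.1880 × (12/498.382) ≈ 0.173.

0.173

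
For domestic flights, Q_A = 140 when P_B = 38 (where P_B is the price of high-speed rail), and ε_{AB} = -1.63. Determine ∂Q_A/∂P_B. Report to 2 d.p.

ε = (∂Q_A/∂P_B)·(P_B/Q_A) ⇒ ∂Q_A/∂P_B = ε·Q_A/P_B = -1.63 × 140/38 ≈ -6.01.

-6.01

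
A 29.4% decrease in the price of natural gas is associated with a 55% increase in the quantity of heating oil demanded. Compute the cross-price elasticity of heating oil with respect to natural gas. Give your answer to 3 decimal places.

-1.871

ε = (%ΔQ of heating oil) / (%ΔP of natural gas) = (55%) / (-29.4%) ≈ -1.871.
Negative cross-price elasticity: complements.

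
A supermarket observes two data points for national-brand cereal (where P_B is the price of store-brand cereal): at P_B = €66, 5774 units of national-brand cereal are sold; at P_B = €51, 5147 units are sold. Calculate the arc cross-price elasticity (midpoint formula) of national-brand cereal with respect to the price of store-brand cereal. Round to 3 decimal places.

0.448

ΔQ_A = 5147 − 5774 = -627; ΔP_B = 51 − 66 = -15.
Midpoints: Q̄_A = 5460.5, P̄_B = 58.50.
ε = (ΔQ_A/Q̄_A)/(ΔP_B/P̄_B) = (-627/5460.5)/(-15/58.50) ≈ 0.448.
ε > 0: national-brand cereal and store-brand cereal are substitutes.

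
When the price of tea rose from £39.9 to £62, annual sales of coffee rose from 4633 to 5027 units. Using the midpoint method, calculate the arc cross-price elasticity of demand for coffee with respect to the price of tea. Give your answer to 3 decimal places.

0.188

ΔQ_A = 5027 − 4633 = 394; ΔP_B = 62 − 39.9 = 22.1.
Midpoints: Q̄_A = 4830.0, P̄_B = 50.95.
ε = (ΔQ_A/Q̄_A)/(ΔP_B/P̄_B) = (394/4830.0)/(22.1/50.95) ≈ 0.188.
ε > 0: coffee and tea are substitutes.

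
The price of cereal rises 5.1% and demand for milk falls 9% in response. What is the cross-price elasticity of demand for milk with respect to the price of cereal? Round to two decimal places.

ε = (%ΔQ of milk) / (%ΔP of cereal) = (-9%) / (5.1%) ≈ -1.76.

-1.76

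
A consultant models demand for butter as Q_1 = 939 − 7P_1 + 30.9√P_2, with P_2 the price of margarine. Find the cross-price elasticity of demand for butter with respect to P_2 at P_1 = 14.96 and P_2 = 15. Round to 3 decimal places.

At P_1 = 14.96 and P_2 = 15: Q_1 = 953.955.
∂Q_1/∂P_2 = 30.9/(2√P_2) = 30.9/(2√15) = 3.9892.
ε = (∂Q_1/∂P_2)(P_2/Q_1) = 3.9892 × (15/953.955) ≈ 0.063.

0.063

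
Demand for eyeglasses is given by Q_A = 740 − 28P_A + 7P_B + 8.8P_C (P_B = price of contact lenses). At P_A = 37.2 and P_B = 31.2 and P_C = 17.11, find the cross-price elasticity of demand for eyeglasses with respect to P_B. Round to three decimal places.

3.242

At P_A = 37.2 and P_B = 31.2 and P_C = 17.11: Q_A = 67.368.
∂Q_A/∂P_B = 7.
ε = (∂Q_A/∂P_B)(P_B/Q_A) = 7 × (31.2/67.368) ≈ 3.242.
Since ε > 0, eyeglasses and contact lenses are substitutes.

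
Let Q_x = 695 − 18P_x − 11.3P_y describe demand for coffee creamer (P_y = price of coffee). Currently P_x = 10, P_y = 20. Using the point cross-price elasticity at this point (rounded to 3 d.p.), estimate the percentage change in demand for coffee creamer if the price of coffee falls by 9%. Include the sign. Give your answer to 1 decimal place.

7.0%

At P_x = 10, P_y = 20: Q_x = 289.
∂Q_x/∂P_y = -11.3.
ε = (∂Q_x/∂P_y)(P_y/Q_x) = -11.3000 × 20/289 ≈ -0.782.
%ΔQ_x ≈ ε × %ΔP_y = -0.782 × (-9%) = 7.0%.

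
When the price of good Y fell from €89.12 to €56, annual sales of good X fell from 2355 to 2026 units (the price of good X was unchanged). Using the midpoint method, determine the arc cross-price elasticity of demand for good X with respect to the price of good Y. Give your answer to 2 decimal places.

ΔQ_X = 2026 − 2355 = -329; ΔP_Y = 56 − 89.12 = -33.12.
Midpoints: Q̄_X = 2190.5, P̄_Y = 72.56.
ε = (ΔQ_X/Q̄_X)/(ΔP_Y/P̄_Y) = (-329/2190.5)/(-33.12/72.56) ≈ 0.33.
ε > 0: good X and good Y are substitutes.

0.33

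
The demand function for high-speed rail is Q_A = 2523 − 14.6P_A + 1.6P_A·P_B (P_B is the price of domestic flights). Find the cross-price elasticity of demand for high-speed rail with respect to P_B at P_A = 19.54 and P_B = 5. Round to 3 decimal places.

0.065

At P_A = 19.54 and P_B = 5: Q_A = 2394.036.
∂Q_A/∂P_B = 1.6P_A = 1.6(19.54) = 31.2640.
ε = (∂Q_A/∂P_B)(P_B/Q_A) = 31.2640 × (5/2394.036) ≈ 0.065.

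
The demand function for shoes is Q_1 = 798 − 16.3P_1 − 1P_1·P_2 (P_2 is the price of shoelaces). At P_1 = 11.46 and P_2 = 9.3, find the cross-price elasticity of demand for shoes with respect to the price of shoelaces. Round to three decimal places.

-0.211

At P_1 = 11.46 and P_2 = 9.3: Q_1 = 504.624.
∂Q_1/∂P_2 = -1P_1 = -1(11.46) = -11.4600.
ε = (∂Q_1/∂P_2)(P_2/Q_1) = -11.4600 × (9.3/504.624) ≈ -0.211.
ε < 0: complements.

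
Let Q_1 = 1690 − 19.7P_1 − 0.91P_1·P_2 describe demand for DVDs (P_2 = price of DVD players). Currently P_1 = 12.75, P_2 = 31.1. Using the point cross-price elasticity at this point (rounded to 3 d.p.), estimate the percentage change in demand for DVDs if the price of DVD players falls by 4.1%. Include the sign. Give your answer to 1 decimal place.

1.4%

At P_1 = 12.75, P_2 = 31.1: Q_1 = 1077.987.
∂Q_1/∂P_2 = -0.91P_1 = -11.6025.
ε = (∂Q_1/∂P_2)(P_2/Q_1) = -11.6025 × 31.1/1077.987 ≈ -0.335.
%ΔQ_1 ≈ ε × %ΔP_2 = -0.335 × (-4.1%) = 1.4%.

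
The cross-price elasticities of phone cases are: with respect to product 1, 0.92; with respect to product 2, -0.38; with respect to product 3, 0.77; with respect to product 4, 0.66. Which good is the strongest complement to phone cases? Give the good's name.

product 2

Complements have ε < 0. The most negative value is -0.38 (product 2).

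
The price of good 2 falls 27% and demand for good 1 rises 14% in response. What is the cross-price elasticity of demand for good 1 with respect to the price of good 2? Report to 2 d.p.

-0.52

ε = (%ΔQ of good 1) / (%ΔP of good 2) = (14%) / (-27%) ≈ -0.52.
Negative cross-price elasticity: complements.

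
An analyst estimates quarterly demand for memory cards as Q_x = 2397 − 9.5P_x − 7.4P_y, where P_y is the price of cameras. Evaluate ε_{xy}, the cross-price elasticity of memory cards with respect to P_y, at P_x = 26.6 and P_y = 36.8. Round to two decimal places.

-0.15

At P_x = 26.6 and P_y = 36.8: Q_x = 1871.98.
∂Q_x/∂P_y = -7.4.
ε = (∂Q_x/∂P_y)(P_y/Q_x) = -7.4 × (36.8/1871.98) ≈ -0.15.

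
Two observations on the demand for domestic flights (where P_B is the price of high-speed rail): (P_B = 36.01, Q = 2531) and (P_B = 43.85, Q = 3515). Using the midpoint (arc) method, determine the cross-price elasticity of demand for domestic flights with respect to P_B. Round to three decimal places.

1.658

ΔQ_A = 3515 − 2531 = 984; ΔP_B = 43.85 − 36.01 = 7.84.
Midpoints: Q̄_A = 3023.0, P̄_B = 39.93.
ε = (ΔQ_A/Q̄_A)/(ΔP_B/P̄_B) = (984/3023.0)/(7.84/39.93) ≈ 1.658.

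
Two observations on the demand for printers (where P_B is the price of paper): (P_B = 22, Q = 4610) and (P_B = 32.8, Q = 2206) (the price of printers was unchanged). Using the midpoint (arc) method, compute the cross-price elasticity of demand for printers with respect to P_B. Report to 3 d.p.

ΔQ_A = 2206 − 4610 = -2404; ΔP_B = 32.8 − 22 = 10.8.
Midpoints: Q̄_A = 3408.0, P̄_B = 27.40.
ε = (ΔQ_A/Q̄_A)/(ΔP_B/P̄_B) = (-2404/3408.0)/(10.8/27.40) ≈ -1.790.
ε < 0: printers and paper are complements.

-1.790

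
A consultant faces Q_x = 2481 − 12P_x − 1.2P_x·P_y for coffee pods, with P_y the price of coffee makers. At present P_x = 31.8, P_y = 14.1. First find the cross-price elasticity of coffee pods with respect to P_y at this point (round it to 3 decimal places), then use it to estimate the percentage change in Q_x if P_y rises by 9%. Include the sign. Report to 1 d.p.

-3.1%

At P_x = 31.8, P_y = 14.1: Q_x = 1561.344.
∂Q_x/∂P_y = -1.2P_x = -38.1600.
ε = (∂Q_x/∂P_y)(P_y/Q_x) = -38.1600 × 14.1/1561.344 ≈ -0.345.
%ΔQ_x ≈ ε × %ΔP_y = -0.345 × (9%) = -3.1%.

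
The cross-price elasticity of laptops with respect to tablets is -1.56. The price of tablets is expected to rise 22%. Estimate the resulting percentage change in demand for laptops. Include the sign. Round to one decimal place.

%ΔQ ≈ ε × %ΔP of tablets = -1.56 × (22%) = -34.3%.
Demand for laptops falls by about 34.3%.

-34.3%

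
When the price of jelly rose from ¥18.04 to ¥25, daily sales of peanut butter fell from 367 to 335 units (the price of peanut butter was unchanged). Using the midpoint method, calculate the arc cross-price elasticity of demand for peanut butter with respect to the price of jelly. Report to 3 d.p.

ΔQ_A = 335 − 367 = -32; ΔP_B = 25 − 18.04 = 6.96.
Midpoints: Q̄_A = 351.0, P̄_B = 21.52.
ε = (ΔQ_A/Q̄_A)/(ΔP_B/P̄_B) = (-32/351.0)/(6.96/21.52) ≈ -0.282.

-0.282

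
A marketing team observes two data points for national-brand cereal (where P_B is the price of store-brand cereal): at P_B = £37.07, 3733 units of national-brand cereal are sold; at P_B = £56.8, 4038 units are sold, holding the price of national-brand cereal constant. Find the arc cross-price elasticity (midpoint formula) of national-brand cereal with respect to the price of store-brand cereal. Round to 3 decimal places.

0.187

ΔQ_A = 4038 − 3733 = 305; ΔP_B = 56.8 − 37.07 = 19.73.
Midpoints: Q̄_A = 3885.5, P̄_B = 46.94.
ε = (ΔQ_A/Q̄_A)/(ΔP_B/P̄_B) = (305/3885.5)/(19.73/46.94) ≈ 0.187.
ε > 0: national-brand cereal and store-brand cereal are substitutes.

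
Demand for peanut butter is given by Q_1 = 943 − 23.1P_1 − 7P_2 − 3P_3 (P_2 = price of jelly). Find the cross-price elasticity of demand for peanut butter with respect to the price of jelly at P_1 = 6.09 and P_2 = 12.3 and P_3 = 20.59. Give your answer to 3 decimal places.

At P_1 = 6.09 and P_2 = 12.3 and P_3 = 20.59: Q_1 = 654.451.
∂Q_1/∂P_2 = -7.
ε = (∂Q_1/∂P_2)(P_2/Q_1) = -7 × (12.3/654.451) ≈ -0.132.

-0.132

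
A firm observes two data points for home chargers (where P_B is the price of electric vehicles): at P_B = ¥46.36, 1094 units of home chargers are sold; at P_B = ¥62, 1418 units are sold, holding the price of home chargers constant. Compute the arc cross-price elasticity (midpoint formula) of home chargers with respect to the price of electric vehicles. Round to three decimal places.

ΔQ_A = 1418 − 1094 = 324; ΔP_B = 62 − 46.36 = 15.64.
Midpoints: Q̄_A = 1256.0, P̄_B = 54.18.
ε = (ΔQ_A/Q̄_A)/(ΔP_B/P̄_B) = (324/1256.0)/(15.64/54.18) ≈ 0.894.

0.894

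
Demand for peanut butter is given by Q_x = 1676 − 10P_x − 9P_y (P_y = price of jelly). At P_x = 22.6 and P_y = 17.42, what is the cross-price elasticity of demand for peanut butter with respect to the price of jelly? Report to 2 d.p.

-0.12

At P_x = 22.6 and P_y = 17.42: Q_x = 1293.22.
∂Q_x/∂P_y = -9.
ε = (∂Q_x/∂P_y)(P_y/Q_x) = -9 × (17.42/1293.22) ≈ -0.12.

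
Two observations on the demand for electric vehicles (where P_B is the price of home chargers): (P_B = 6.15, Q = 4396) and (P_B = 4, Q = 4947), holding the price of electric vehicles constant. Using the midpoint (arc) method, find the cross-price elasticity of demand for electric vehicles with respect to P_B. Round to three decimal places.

ΔQ_A = 4947 − 4396 = 551; ΔP_B = 4 − 6.15 = -2.15.
Midpoints: Q̄_A = 4671.5, P̄_B = 5.08.
ε = (ΔQ_A/Q̄_A)/(ΔP_B/P̄_B) = (551/4671.5)/(-2.15/5.08) ≈ -0.278.

-0.278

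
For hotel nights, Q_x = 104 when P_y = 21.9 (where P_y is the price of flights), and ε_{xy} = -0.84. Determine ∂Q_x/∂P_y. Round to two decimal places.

-3.99

ε = (∂Q_x/∂P_y)·(P_y/Q_x) ⇒ ∂Q_x/∂P_y = ε·Q_x/P_y = -0.84 × 104/21.9 ≈ -3.99.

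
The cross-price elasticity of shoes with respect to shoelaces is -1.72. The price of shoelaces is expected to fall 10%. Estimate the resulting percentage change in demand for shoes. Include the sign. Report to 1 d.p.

%ΔQ ≈ ε × %ΔP of shoelaces = -1.72 × (-10%) = 17.2%.
Demand for shoes rises by about 17.2%.

17.2%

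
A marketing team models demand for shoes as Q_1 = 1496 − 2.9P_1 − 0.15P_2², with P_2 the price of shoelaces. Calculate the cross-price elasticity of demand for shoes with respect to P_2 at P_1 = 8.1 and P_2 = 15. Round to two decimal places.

At P_1 = 8.1 and P_2 = 15: Q_1 = 1438.76.
∂Q_1/∂P_2 = -0.3P_2 = -0.3(15) = -4.5000.
ε = (∂Q_1/∂P_2)(P_2/Q_1) = -4.5000 × (15/1438.76) ≈ -0.05.
ε < 0: complements.

-0.05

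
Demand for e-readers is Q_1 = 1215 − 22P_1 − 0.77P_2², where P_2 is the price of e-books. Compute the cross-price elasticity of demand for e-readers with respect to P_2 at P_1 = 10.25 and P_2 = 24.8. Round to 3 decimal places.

At P_1 = 10.25 and P_2 = 24.8: Q_1 = 515.919.
∂Q_1/∂P_2 = -1.54P_2 = -1.54(24.8) = -38.1920.
ε = (∂Q_1/∂P_2)(P_2/Q_1) = -38.1920 × (24.8/515.919) ≈ -1.836.
ε < 0: complements.

-1.836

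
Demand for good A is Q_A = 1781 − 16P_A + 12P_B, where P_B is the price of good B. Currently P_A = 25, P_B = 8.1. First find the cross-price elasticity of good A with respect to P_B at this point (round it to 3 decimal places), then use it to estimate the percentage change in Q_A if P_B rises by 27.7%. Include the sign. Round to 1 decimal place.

1.8%

At P_A = 25, P_B = 8.1: Q_A = 1478.2.
∂Q_A/∂P_B = 12.
ε = (∂Q_A/∂P_B)(P_B/Q_A) = 12.0000 × 8.1/1478.2 ≈ 0.066.
%ΔQ_A ≈ ε × %ΔP_B = 0.066 × (27.7%) = 1.8%.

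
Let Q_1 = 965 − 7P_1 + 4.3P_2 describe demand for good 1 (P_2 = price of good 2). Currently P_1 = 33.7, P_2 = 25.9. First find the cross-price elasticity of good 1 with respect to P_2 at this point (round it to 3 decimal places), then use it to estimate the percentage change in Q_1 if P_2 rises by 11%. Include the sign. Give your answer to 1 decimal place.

At P_1 = 33.7, P_2 = 25.9: Q_1 = 840.47.
∂Q_1/∂P_2 = 4.3.
ε = (∂Q_1/∂P_2)(P_2/Q_1) = 4.3000 × 25.9/840.47 ≈ 0.133.
%ΔQ_1 ≈ ε × %ΔP_2 = 0.133 × (11%) = 1.5%.

1.5%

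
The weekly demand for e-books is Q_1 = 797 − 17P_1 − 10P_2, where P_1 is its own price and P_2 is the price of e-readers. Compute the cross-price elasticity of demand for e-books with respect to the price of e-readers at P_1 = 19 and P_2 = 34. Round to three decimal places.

-2.537

At P_1 = 19 and P_2 = 34: Q_1 = 134.
∂Q_1/∂P_2 = -10.
ε = (∂Q_1/∂P_2)(P_2/Q_1) = -10 × (34/134) ≈ -2.537.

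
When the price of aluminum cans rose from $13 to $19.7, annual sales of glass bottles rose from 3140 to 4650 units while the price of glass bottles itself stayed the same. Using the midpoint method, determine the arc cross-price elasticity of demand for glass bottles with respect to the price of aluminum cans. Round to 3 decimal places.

ΔQ_A = 4650 − 3140 = 1510; ΔP_B = 19.7 − 13 = 6.7.
Midpoints: Q̄_A = 3895.0, P̄_B = 16.35.
ε = (ΔQ_A/Q̄_A)/(ΔP_B/P̄_B) = (1510/3895.0)/(6.7/16.35) ≈ 0.946.
ε > 0: glass bottles and aluminum cans are substitutes.

0.946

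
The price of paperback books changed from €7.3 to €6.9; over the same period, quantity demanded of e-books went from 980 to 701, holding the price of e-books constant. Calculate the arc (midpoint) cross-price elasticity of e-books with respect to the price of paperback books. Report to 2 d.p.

ΔQ_A = 701 − 980 = -279; ΔP_B = 6.9 − 7.3 = -0.4.
Midpoints: Q̄_A = 840.5, P̄_B = 7.10.
ε = (ΔQ_A/Q̄_A)/(ΔP_B/P̄_B) = (-279/840.5)/(-0.4/7.10) ≈ 5.89.

5.89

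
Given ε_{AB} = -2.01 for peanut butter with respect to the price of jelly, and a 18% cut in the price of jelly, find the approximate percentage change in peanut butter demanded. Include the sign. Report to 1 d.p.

36.2%

%ΔQ ≈ ε × %ΔP of jelly = -2.01 × (-18%) = 36.2%.
Demand for peanut butter rises by about 36.2%.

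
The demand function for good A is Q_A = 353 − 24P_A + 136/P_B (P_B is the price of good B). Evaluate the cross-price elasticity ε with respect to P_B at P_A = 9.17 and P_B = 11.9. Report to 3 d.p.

-0.079

At P_A = 9.17 and P_B = 11.9: Q_A = 144.349.
∂Q_A/∂P_B = −136/P_B² = -0.9604.
ε = (∂Q_A/∂P_B)(P_B/Q_A) = -0.9604 × (11.9/144.349) ≈ -0.079.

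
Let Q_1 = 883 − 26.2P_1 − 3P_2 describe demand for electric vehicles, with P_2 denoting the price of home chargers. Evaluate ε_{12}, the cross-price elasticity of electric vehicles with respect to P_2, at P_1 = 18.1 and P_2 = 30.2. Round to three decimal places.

-0.285

At P_1 = 18.1 and P_2 = 30.2: Q_1 = 318.18.
∂Q_1/∂P_2 = -3.
ε = (∂Q_1/∂P_2)(P_2/Q_1) = -3 × (30.2/318.18) ≈ -0.285.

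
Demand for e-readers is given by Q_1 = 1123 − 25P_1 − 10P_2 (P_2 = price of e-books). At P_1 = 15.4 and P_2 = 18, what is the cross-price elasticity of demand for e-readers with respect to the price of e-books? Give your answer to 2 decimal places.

-0.32

At P_1 = 15.4 and P_2 = 18: Q_1 = 558.
∂Q_1/∂P_2 = -10.
ε = (∂Q_1/∂P_2)(P_2/Q_1) = -10 × (18/558) ≈ -0.32.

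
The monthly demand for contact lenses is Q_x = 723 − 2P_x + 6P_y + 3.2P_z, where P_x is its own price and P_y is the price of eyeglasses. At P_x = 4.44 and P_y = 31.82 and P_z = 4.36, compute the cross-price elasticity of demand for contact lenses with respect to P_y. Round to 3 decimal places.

0.208

At P_x = 4.44 and P_y = 31.82 and P_z = 4.36: Q_x = 918.992.
∂Q_x/∂P_y = 6.
ε = (∂Q_x/∂P_y)(P_y/Q_x) = 6 × (31.82/918.992) ≈ 0.208.
Since ε > 0, contact lenses and eyeglasses are substitutes.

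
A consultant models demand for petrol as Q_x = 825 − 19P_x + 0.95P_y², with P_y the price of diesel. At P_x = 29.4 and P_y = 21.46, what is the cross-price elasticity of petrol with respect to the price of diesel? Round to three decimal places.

1.243

At P_x = 29.4 and P_y = 21.46: Q_x = 703.905.
∂Q_x/∂P_y = 1.9P_y = 1.9(21.46) = 40.7740.
ε = (∂Q_x/∂P_y)(P_y/Q_x) = 40.7740 × (21.46/703.905) ≈ 1.243.
ε > 0: substitutes.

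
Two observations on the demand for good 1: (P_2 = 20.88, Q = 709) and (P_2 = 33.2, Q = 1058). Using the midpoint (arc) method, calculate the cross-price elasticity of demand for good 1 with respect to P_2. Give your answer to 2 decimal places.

ΔQ_1 = 1058 − 709 = 349; ΔP_2 = 33.2 − 20.88 = 12.32.
Midpoints: Q̄_1 = 883.5, P̄_2 = 27.04.
ε = (ΔQ_1/Q̄_1)/(ΔP_2/P̄_2) = (349/883.5)/(12.32/27.04) ≈ 0.87.

0.87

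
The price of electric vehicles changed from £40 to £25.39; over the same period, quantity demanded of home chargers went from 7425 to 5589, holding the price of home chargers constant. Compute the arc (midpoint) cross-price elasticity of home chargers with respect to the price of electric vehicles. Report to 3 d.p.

0.631

ΔQ_A = 5589 − 7425 = -1836; ΔP_B = 25.39 − 40 = -14.61.
Midpoints: Q̄_A = 6507.0, P̄_B = 32.70.
ε = (ΔQ_A/Q̄_A)/(ΔP_B/P̄_B) = (-1836/6507.0)/(-14.61/32.70) ≈ 0.631.
ε > 0: home chargers and electric vehicles are substitutes.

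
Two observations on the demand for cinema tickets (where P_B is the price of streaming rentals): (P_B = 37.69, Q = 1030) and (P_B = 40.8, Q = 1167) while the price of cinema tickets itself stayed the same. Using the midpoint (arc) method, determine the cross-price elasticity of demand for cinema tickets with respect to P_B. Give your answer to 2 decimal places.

1.57

ΔQ_A = 1167 − 1030 = 137; ΔP_B = 40.8 − 37.69 = 3.11.
Midpoints: Q̄_A = 1098.5, P̄_B = 39.24.
ε = (ΔQ_A/Q̄_A)/(ΔP_B/P̄_B) = (137/1098.5)/(3.11/39.24) ≈ 1.57.
ε > 0: cinema tickets and streaming rentals are substitutes.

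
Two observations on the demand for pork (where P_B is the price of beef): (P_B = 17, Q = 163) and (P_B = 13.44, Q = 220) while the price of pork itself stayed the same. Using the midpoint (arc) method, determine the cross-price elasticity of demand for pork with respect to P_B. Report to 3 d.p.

ΔQ_A = 220 − 163 = 57; ΔP_B = 13.44 − 17 = -3.56.
Midpoints: Q̄_A = 191.5, P̄_B = 15.22.
ε = (ΔQ_A/Q̄_A)/(ΔP_B/P̄_B) = (57/191.5)/(-3.56/15.22) ≈ -1.273.

-1.273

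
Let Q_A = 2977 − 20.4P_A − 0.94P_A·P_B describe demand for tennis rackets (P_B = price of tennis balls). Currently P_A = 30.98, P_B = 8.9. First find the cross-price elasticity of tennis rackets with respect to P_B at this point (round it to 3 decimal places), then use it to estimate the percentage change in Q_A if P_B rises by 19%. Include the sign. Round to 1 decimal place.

-2.4%

At P_A = 30.98, P_B = 8.9: Q_A = 2085.829.
∂Q_A/∂P_B = -0.94P_A = -29.1212.
ε = (∂Q_A/∂P_B)(P_B/Q_A) = -29.1212 × 8.9/2085.829 ≈ -0.124.
%ΔQ_A ≈ ε × %ΔP_B = -0.124 × (19%) = -2.4%.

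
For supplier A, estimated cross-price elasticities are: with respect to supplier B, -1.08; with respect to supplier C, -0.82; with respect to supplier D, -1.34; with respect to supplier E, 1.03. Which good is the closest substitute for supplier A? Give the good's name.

Substitutes have ε > 0. Among the positive values, 1.03 (supplier E) is largest.

supplier E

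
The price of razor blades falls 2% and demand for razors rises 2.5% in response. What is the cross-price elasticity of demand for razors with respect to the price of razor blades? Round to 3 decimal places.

-1.250

ε = (%ΔQ of razors) / (%ΔP of razor blades) = (2.5%) / (-2%) ≈ -1.250.
Negative cross-price elasticity: complements.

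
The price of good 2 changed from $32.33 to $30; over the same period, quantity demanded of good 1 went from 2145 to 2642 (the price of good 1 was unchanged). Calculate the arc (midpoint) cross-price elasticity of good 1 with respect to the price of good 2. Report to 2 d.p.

-2.78

ΔQ_1 = 2642 − 2145 = 497; ΔP_2 = 30 − 32.33 = -2.33.
Midpoints: Q̄_1 = 2393.5, P̄_2 = 31.16.
ε = (ΔQ_1/Q̄_1)/(ΔP_2/P̄_2) = (497/2393.5)/(-2.33/31.16) ≈ -2.78.
ε < 0: good 1 and good 2 are complements.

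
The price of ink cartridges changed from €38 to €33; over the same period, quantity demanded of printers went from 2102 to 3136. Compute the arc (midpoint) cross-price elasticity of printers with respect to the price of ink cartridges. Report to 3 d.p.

ΔQ_A = 3136 − 2102 = 1034; ΔP_B = 33 − 38 = -5.
Midpoints: Q̄_A = 2619.0, P̄_B = 35.50.
ε = (ΔQ_A/Q̄_A)/(ΔP_B/P̄_B) = (1034/2619.0)/(-5/35.50) ≈ -2.803.
ε < 0: printers and ink cartridges are complements.

-2.803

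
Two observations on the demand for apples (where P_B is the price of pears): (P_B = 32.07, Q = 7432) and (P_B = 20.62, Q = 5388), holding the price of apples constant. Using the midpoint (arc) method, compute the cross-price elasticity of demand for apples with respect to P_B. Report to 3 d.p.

0.734

ΔQ_A = 5388 − 7432 = -2044; ΔP_B = 20.62 − 32.07 = -11.45.
Midpoints: Q̄_A = 6410.0, P̄_B = 26.34.
ε = (ΔQ_A/Q̄_A)/(ΔP_B/P̄_B) = (-2044/6410.0)/(-11.45/26.34) ≈ 0.734.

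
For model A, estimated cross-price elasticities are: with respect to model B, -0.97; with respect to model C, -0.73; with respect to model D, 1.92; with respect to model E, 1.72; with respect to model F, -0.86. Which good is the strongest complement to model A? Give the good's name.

model B

Complements have ε < 0. The most negative value is -0.97 (model B).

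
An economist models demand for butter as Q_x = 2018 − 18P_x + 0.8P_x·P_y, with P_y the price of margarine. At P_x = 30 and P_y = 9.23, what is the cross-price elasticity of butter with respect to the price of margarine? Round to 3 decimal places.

0.130

At P_x = 30 and P_y = 9.23: Q_x = 1699.52.
∂Q_x/∂P_y = 0.8P_x = 0.8(30) = 24.0000.
ε = (∂Q_x/∂P_y)(P_y/Q_x) = 24.0000 × (9.23/1699.52) ≈ 0.130.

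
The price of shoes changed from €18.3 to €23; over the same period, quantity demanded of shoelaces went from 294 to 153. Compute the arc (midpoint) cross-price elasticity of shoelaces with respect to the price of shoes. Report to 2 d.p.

-2.77

ΔQ_A = 153 − 294 = -141; ΔP_B = 23 − 18.3 = 4.7.
Midpoints: Q̄_A = 223.5, P̄_B = 20.65.
ε = (ΔQ_A/Q̄_A)/(ΔP_B/P̄_B) = (-141/223.5)/(4.7/20.65) ≈ -2.77.
ε < 0: shoelaces and shoes are complements.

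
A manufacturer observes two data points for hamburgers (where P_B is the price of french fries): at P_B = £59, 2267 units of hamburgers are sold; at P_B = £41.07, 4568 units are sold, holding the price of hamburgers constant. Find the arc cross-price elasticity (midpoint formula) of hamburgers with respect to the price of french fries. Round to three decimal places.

ΔQ_A = 4568 − 2267 = 2301; ΔP_B = 41.07 − 59 = -17.93.
Midpoints: Q̄_A = 3417.5, P̄_B = 50.03.
ε = (ΔQ_A/Q̄_A)/(ΔP_B/P̄_B) = (2301/3417.5)/(-17.93/50.03) ≈ -1.879.
ε < 0: hamburgers and french fries are complements.

-1.879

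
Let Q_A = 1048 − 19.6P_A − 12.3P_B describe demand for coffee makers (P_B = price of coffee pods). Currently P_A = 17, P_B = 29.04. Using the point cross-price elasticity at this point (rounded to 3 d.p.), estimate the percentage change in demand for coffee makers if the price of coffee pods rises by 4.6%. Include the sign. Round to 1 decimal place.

At P_A = 17, P_B = 29.04: Q_A = 357.608.
∂Q_A/∂P_B = -12.3.
ε = (∂Q_A/∂P_B)(P_B/Q_A) = -12.3000 × 29.04/357.608 ≈ -0.999.
%ΔQ_A ≈ ε × %ΔP_B = -0.999 × (4.6%) = -4.6%.

-4.6%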